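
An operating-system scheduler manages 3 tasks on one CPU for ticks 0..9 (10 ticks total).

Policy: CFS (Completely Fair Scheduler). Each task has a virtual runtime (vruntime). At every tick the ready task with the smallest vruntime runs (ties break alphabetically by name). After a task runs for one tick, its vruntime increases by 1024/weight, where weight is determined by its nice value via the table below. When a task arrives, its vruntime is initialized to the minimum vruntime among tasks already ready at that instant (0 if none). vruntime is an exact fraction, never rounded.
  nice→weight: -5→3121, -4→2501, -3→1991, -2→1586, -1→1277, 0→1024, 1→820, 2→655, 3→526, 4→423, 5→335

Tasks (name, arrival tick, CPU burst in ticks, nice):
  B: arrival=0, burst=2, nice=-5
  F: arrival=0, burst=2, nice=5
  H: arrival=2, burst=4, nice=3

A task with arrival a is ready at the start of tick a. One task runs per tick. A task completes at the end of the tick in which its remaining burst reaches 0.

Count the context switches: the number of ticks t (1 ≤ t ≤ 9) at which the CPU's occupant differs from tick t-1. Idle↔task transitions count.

context switches = 6

t=0: vr[B=0 F=0] → run B
t=1: vr[B=1024/3121 F=0] → run F
t=2: vr[B=1024/3121 F=1024/335 H=1024/3121] → run B
t=3: vr[F=1024/335 H=1024/3121] → run H
t=4: vr[F=1024/335 H=1867264/820823] → run H
t=5: vr[F=1024/335 H=3465216/820823] → run F
t=6: vr[H=3465216/820823] → run H
t=7: vr[H=5063168/820823] → run H
t=8: (idle)
t=9: (idle)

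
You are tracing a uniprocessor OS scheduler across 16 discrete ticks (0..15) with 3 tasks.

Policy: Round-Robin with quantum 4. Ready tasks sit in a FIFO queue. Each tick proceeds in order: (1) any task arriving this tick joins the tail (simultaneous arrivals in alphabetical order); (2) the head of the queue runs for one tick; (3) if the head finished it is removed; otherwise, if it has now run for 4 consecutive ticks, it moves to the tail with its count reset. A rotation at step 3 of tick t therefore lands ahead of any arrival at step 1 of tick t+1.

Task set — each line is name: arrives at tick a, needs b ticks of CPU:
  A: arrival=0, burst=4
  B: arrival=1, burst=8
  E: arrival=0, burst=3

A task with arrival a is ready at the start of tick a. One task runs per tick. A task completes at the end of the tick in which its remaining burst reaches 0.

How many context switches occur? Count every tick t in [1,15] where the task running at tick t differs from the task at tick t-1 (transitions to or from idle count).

context switches = 3

t=0: queue=[A,E] q_used=0 → run A
t=1: queue=[A,E,B] q_used=1 → run A
t=2: queue=[A,E,B] q_used=2 → run A
t=3: queue=[A,E,B] q_used=3 → run A
t=4: queue=[E,B] q_used=0 → run E
t=5: queue=[E,B] q_used=1 → run E
t=6: queue=[E,B] q_used=2 → run E
t=7: queue=[B] q_used=0 → run B
t=8: queue=[B] q_used=1 → run B
t=9: queue=[B] q_used=2 → run B
t=10: queue=[B] q_used=3 → run B
t=11: queue=[B] q_used=0 → run B
t=12: queue=[B] q_used=1 → run B
t=13: queue=[B] q_used=2 → run B
t=14: queue=[B] q_used=3 → run B
t=15: (idle)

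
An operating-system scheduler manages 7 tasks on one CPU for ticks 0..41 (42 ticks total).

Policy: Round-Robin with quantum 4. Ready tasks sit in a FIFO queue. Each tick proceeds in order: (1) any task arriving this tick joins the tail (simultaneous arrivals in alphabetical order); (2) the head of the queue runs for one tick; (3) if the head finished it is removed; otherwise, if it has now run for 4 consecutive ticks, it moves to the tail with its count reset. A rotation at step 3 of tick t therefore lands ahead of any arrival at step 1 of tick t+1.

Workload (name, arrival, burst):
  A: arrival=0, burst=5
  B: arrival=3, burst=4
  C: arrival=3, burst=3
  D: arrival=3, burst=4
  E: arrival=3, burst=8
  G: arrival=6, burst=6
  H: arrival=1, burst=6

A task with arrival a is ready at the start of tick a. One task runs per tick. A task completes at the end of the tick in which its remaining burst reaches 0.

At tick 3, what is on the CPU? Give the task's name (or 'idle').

t=0: queue=[A] q_used=0 → run A
t=1: queue=[A,H] q_used=1 → run A
t=2: queue=[A,H] q_used=2 → run A
t=3: queue=[A,H,B,C,D,E] q_used=3 → run A
t=4: queue=[H,B,C,D,E,A] q_used=0 → run H
t=5: queue=[H,B,C,D,E,A] q_used=1 → run H
t=6: queue=[H,B,C,D,E,A,G] q_used=2 → run H
t=7: queue=[H,B,C,D,E,A,G] q_used=3 → run H
t=8: queue=[B,C,D,E,A,G,H] q_used=0 → run B
t=9: queue=[B,C,D,E,A,G,H] q_used=1 → run B
t=10: queue=[B,C,D,E,A,G,H] q_used=2 → run B
t=11: queue=[B,C,D,E,A,G,H] q_used=3 → run B
t=12: queue=[C,D,E,A,G,H] q_used=0 → run C
t=13: queue=[C,D,E,A,G,H] q_used=1 → run C
t=14: queue=[C,D,E,A,G,H] q_used=2 → run C
t=15: queue=[D,E,A,G,H] q_used=0 → run D
t=16: queue=[D,E,A,G,H] q_used=1 → run D
t=17: queue=[D,E,A,G,H] q_used=2 → run D
t=18: queue=[D,E,A,G,H] q_used=3 → run D
t=19: queue=[E,A,G,H] q_used=0 → run E
t=20: queue=[E,A,G,H] q_used=1 → run E
t=21: queue=[E,A,G,H] q_used=2 → run E
t=22: queue=[E,A,G,H] q_used=3 → run E
t=23: queue=[A,G,H,E] q_used=0 → run A
t=24: queue=[G,H,E] q_used=0 → run G
t=25: queue=[G,H,E] q_used=1 → run G
t=26: queue=[G,H,E] q_used=2 → run G
t=27: queue=[G,H,E] q_used=3 → run G
t=28: queue=[H,E,G] q_used=0 → run H
t=29: queue=[H,E,G] q_used=1 → run H
t=30: queue=[E,G] q_used=0 → run E
t=31: queue=[E,G] q_used=1 → run E
t=32: queue=[E,G] q_used=2 → run E
t=33: queue=[E,G] q_used=3 → run E
t=34: queue=[G] q_used=0 → run G
t=35: queue=[G] q_used=1 → run G
t=36: (idle)
t=37: (idle)
t=38: (idle)
t=39: (idle)
t=40: (idle)
t=41: (idle)

running at tick 3 = A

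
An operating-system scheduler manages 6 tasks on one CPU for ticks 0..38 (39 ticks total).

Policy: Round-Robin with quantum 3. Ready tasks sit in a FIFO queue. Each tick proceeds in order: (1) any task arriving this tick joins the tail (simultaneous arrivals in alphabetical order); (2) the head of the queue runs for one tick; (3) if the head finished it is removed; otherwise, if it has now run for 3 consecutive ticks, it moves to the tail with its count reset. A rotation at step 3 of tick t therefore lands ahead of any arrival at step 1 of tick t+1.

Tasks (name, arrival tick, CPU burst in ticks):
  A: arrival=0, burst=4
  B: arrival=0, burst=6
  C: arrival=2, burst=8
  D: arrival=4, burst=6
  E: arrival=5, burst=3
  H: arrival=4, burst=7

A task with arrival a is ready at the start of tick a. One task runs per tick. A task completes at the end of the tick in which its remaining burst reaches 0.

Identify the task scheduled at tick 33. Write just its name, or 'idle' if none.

t=0: queue=[A,B] q_used=0 → run A
t=1: queue=[A,B] q_used=1 → run A
t=2: queue=[A,B,C] q_used=2 → run A
t=3: queue=[B,C,A] q_used=0 → run B
t=4: queue=[B,C,A,D,H] q_used=1 → run B
t=5: queue=[B,C,A,D,H,E] q_used=2 → run B
t=6: queue=[C,A,D,H,E,B] q_used=0 → run C
t=7: queue=[C,A,D,H,E,B] q_used=1 → run C
t=8: queue=[C,A,D,H,E,B] q_used=2 → run C
t=9: queue=[A,D,H,E,B,C] q_used=0 → run A
t=10: queue=[D,H,E,B,C] q_used=0 → run D
t=11: queue=[D,H,E,B,C] q_used=1 → run D
t=12: queue=[D,H,E,B,C] q_used=2 → run D
t=13: queue=[H,E,B,C,D] q_used=0 → run H
t=14: queue=[H,E,B,C,D] q_used=1 → run H
t=15: queue=[H,E,B,C,D] q_used=2 → run H
t=16: queue=[E,B,C,D,H] q_used=0 → run E
t=17: queue=[E,B,C,D,H] q_used=1 → run E
t=18: queue=[E,B,C,D,H] q_used=2 → run E
t=19: queue=[B,C,D,H] q_used=0 → run B
t=20: queue=[B,C,D,H] q_used=1 → run B
t=21: queue=[B,C,D,H] q_used=2 → run B
t=22: queue=[C,D,H] q_used=0 → run C
t=23: queue=[C,D,H] q_used=1 → run C
t=24: queue=[C,D,H] q_used=2 → run C
t=25: queue=[D,H,C] q_used=0 → run D
t=26: queue=[D,H,C] q_used=1 → run D
t=27: queue=[D,H,C] q_used=2 → run D
t=28: queue=[H,C] q_used=0 → run H
t=29: queue=[H,C] q_used=1 → run H
t=30: queue=[H,C] q_used=2 → run H
t=31: queue=[C,H] q_used=0 → run C
t=32: queue=[C,H] q_used=1 → run C
t=33: queue=[H] q_used=0 → run H
t=34: (idle)
t=35: (idle)
t=36: (idle)
t=37: (idle)
t=38: (idle)

running at tick 33 = H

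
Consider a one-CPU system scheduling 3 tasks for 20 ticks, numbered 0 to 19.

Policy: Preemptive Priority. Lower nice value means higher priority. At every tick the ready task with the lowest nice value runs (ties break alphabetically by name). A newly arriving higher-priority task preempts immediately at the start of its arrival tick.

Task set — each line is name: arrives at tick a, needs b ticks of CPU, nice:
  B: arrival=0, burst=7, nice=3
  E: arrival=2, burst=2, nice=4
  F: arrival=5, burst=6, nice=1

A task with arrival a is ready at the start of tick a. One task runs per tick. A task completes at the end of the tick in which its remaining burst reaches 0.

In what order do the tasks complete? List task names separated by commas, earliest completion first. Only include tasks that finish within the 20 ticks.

completion order = F, B, E

t=0: ready={B} → run B
t=1: ready={B} → run B
t=2: ready={B,E} → run B
t=3: ready={B,E} → run B
t=4: ready={B,E} → run B
t=5: ready={B,E,F} → run F
t=6: ready={B,E,F} → run F
t=7: ready={B,E,F} → run F
t=8: ready={B,E,F} → run F
t=9: ready={B,E,F} → run F
t=10: ready={B,E,F} → run F
t=11: ready={B,E} → run B
t=12: ready={B,E} → run B
t=13: ready={E} → run E
t=14: ready={E} → run E
t=15: (idle)
t=16: (idle)
t=17: (idle)
t=18: (idle)
t=19: (idle)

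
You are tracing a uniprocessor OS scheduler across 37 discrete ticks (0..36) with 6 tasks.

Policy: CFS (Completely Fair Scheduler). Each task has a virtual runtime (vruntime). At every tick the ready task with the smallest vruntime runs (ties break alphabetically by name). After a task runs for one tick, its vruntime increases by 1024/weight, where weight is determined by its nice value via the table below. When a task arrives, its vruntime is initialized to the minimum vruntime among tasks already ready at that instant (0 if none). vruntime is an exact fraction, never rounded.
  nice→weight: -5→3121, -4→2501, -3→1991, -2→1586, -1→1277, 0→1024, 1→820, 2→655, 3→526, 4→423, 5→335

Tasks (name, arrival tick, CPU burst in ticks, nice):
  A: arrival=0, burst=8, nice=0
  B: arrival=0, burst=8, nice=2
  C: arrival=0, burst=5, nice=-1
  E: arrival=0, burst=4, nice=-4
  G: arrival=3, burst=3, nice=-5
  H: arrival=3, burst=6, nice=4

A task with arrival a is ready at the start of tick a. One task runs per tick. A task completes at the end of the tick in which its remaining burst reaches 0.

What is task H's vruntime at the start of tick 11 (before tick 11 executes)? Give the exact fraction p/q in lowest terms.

t=0: vr[A=0 B=0 C=0 E=0] → run A
t=1: vr[A=1 B=0 C=0 E=0] → run B
t=2: vr[A=1 B=1024/655 C=0 E=0] → run C
t=3: vr[A=1 B=1024/655 C=1024/1277 E=0 G=0 H=0] → run E
t=4: vr[A=1 B=1024/655 C=1024/1277 E=1024/2501 G=0 H=0] → run G
t=5: vr[A=1 B=1024/655 C=1024/1277 E=1024/2501 G=1024/3121 H=0] → run H
t=6: vr[A=1 B=1024/655 C=1024/1277 E=1024/2501 G=1024/3121 H=1024/423] → run G
t=7: vr[A=1 B=1024/655 C=1024/1277 E=1024/2501 G=2048/3121 H=1024/423] → run E
t=8: vr[A=1 B=1024/655 C=1024/1277 E=2048/2501 G=2048/3121 H=1024/423] → run G
t=9: vr[A=1 B=1024/655 C=1024/1277 E=2048/2501 H=1024/423] → run C
t=10: vr[A=1 B=1024/655 C=2048/1277 E=2048/2501 H=1024/423] → run E
t=11: vr[A=1 B=1024/655 C=2048/1277 E=3072/2501 H=1024/423] → run A
t=12: vr[A=2 B=1024/655 C=2048/1277 E=3072/2501 H=1024/423] → run E
t=13: vr[A=2 B=1024/655 C=2048/1277 H=1024/423] → run B
t=14: vr[A=2 B=2048/655 C=2048/1277 H=1024/423] → run C
t=15: vr[A=2 B=2048/655 C=3072/1277 H=1024/423] → run A
t=16: vr[A=3 B=2048/655 C=3072/1277 H=1024/423] → run C
t=17: vr[A=3 B=2048/655 C=4096/1277 H=1024/423] → run H
t=18: vr[A=3 B=2048/655 C=4096/1277 H=2048/423] → run A
t=19: vr[A=4 B=2048/655 C=4096/1277 H=2048/423] → run B
t=20: vr[A=4 B=3072/655 C=4096/1277 H=2048/423] → run C
t=21: vr[A=4 B=3072/655 H=2048/423] → run A
t=22: vr[A=5 B=3072/655 H=2048/423] → run B
t=23: vr[A=5 B=4096/655 H=2048/423] → run H
t=24: vr[A=5 B=4096/655 H=1024/141] → run A
t=25: vr[A=6 B=4096/655 H=1024/141] → run A
t=26: vr[A=7 B=4096/655 H=1024/141] → run B
t=27: vr[A=7 B=1024/131 H=1024/141] → run A
t=28: vr[B=1024/131 H=1024/141] → run H
t=29: vr[B=1024/131 H=4096/423] → run B
t=30: vr[B=6144/655 H=4096/423] → run B
t=31: vr[B=7168/655 H=4096/423] → run H
t=32: vr[B=7168/655 H=5120/423] → run B
t=33: vr[H=5120/423] → run H
t=34: (idle)
t=35: (idle)
t=36: (idle)

vruntime(H, start of tick 11) = 1024/423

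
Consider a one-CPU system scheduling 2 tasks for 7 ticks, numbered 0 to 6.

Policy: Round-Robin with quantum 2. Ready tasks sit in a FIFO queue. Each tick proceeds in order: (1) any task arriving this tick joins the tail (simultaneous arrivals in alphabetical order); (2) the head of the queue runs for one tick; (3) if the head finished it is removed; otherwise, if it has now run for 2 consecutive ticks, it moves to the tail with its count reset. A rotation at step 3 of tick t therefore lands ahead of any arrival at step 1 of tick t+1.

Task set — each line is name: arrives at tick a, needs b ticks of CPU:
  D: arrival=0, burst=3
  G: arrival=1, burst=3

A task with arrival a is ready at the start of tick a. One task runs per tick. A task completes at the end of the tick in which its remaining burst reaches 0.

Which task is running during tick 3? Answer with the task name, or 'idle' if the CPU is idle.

t=0: queue=[D] q_used=0 → run D
t=1: queue=[D,G] q_used=1 → run D
t=2: queue=[G,D] q_used=0 → run G
t=3: queue=[G,D] q_used=1 → run G
t=4: queue=[D,G] q_used=0 → run D
t=5: queue=[G] q_used=0 → run G
t=6: (idle)

running at tick 3 = G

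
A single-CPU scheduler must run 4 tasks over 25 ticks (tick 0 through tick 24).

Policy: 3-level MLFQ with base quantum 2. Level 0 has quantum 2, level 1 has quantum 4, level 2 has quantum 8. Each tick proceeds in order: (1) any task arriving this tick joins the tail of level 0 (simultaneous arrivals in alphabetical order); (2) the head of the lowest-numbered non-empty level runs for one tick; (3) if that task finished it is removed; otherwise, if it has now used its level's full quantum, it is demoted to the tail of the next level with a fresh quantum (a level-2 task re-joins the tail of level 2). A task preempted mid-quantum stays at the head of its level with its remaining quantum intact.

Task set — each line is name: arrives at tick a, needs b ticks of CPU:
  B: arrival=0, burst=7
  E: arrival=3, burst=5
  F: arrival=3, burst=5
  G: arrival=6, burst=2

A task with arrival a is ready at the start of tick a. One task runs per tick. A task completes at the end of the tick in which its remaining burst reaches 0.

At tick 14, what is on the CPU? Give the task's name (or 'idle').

running at tick 14 = E

t=0: L0/L1/L2 = B/-/- → run B
t=1: L0/L1/L2 = B/-/- → run B
t=2: L0/L1/L2 = -/B/- → run B
t=3: L0/L1/L2 = EF/B/- → run E
t=4: L0/L1/L2 = EF/B/- → run E
t=5: L0/L1/L2 = F/BE/- → run F
t=6: L0/L1/L2 = FG/BE/- → run F
t=7: L0/L1/L2 = G/BEF/- → run G
t=8: L0/L1/L2 = G/BEF/- → run G
t=9: L0/L1/L2 = -/BEF/- → run B
t=10: L0/L1/L2 = -/BEF/- → run B
t=11: L0/L1/L2 = -/BEF/- → run B
t=12: L0/L1/L2 = -/EF/B → run E
t=13: L0/L1/L2 = -/EF/B → run E
t=14: L0/L1/L2 = -/EF/B → run E
t=15: L0/L1/L2 = -/F/B → run F
t=16: L0/L1/L2 = -/F/B → run F
t=17: L0/L1/L2 = -/F/B → run F
t=18: L0/L1/L2 = -/-/B → run B
t=19: (idle)
t=20: (idle)
t=21: (idle)
t=22: (idle)
t=23: (idle)
t=24: (idle)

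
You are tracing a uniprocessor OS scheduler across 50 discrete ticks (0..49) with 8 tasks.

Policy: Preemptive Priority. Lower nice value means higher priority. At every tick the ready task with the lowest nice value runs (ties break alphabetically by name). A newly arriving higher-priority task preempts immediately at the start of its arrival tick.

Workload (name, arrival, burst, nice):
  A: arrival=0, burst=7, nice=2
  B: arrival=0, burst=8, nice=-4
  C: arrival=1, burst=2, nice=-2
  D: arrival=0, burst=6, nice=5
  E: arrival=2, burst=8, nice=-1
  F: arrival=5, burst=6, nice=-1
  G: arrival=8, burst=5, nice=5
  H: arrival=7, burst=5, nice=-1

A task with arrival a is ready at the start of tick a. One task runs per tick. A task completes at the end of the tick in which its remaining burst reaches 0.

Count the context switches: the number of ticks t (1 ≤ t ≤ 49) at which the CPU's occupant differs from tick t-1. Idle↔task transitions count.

t=0: ready={A,B,D} → run B
t=1: ready={A,B,C,D} → run B
t=2: ready={A,B,C,D,E} → run B
t=3: ready={A,B,C,D,E} → run B
t=4: ready={A,B,C,D,E} → run B
t=5: ready={A,B,C,D,E,F} → run B
t=6: ready={A,B,C,D,E,F} → run B
t=7: ready={A,B,C,D,E,F,H} → run B
t=8: ready={A,C,D,E,F,G,H} → run C
t=9: ready={A,C,D,E,F,G,H} → run C
t=10: ready={A,D,E,F,G,H} → run E
t=11: ready={A,D,E,F,G,H} → run E
t=12: ready={A,D,E,F,G,H} → run E
t=13: ready={A,D,E,F,G,H} → run E
t=14: ready={A,D,E,F,G,H} → run E
t=15: ready={A,D,E,F,G,H} → run E
t=16: ready={A,D,E,F,G,H} → run E
t=17: ready={A,D,E,F,G,H} → run E
t=18: ready={A,D,F,G,H} → run F
t=19: ready={A,D,F,G,H} → run F
t=20: ready={A,D,F,G,H} → run F
t=21: ready={A,D,F,G,H} → run F
t=22: ready={A,D,F,G,H} → run F
t=23: ready={A,D,F,G,H} → run F
t=24: ready={A,D,G,H} → run H
t=25: ready={A,D,G,H} → run H
t=26: ready={A,D,G,H} → run H
t=27: ready={A,D,G,H} → run H
t=28: ready={A,D,G,H} → run H
t=29: ready={A,D,G} → run A
t=30: ready={A,D,G} → run A
t=31: ready={A,D,G} → run A
t=32: ready={A,D,G} → run A
t=33: ready={A,D,G} → run A
t=34: ready={A,D,G} → run A
t=35: ready={A,D,G} → run A
t=36: ready={D,G} → run D
t=37: ready={D,G} → run D
t=38: ready={D,G} → run D
t=39: ready={D,G} → run D
t=40: ready={D,G} → run D
t=41: ready={D,G} → run D
t=42: ready={G} → run G
t=43: ready={G} → run G
t=44: ready={G} → run G
t=45: ready={G} → run G
t=46: ready={G} → run G
t=47: (idle)
t=48: (idle)
t=49: (idle)

context switches = 8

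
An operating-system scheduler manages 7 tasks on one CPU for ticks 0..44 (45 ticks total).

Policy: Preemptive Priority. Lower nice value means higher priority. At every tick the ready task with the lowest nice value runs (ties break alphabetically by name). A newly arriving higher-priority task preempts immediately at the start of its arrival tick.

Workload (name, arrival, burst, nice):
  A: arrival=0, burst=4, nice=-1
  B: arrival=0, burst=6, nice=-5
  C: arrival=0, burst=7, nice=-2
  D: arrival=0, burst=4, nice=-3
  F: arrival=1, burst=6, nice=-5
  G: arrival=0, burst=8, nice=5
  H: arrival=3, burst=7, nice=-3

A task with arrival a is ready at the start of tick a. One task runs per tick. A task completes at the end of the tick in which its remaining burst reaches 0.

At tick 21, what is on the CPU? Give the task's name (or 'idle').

running at tick 21 = H

t=0: ready={A,B,C,D,G} → run B
t=1: ready={A,B,C,D,F,G} → run B
t=2: ready={A,B,C,D,F,G} → run B
t=3: ready={A,B,C,D,F,G,H} → run B
t=4: ready={A,B,C,D,F,G,H} → run B
t=5: ready={A,B,C,D,F,G,H} → run B
t=6: ready={A,C,D,F,G,H} → run F
t=7: ready={A,C,D,F,G,H} → run F
t=8: ready={A,C,D,F,G,H} → run F
t=9: ready={A,C,D,F,G,H} → run F
t=10: ready={A,C,D,F,G,H} → run F
t=11: ready={A,C,D,F,G,H} → run F
t=12: ready={A,C,D,G,H} → run D
t=13: ready={A,C,D,G,H} → run D
t=14: ready={A,C,D,G,H} → run D
t=15: ready={A,C,D,G,H} → run D
t=16: ready={A,C,G,H} → run H
t=17: ready={A,C,G,H} → run H
t=18: ready={A,C,G,H} → run H
t=19: ready={A,C,G,H} → run H
t=20: ready={A,C,G,H} → run H
t=21: ready={A,C,G,H} → run H
t=22: ready={A,C,G,H} → run H
t=23: ready={A,C,G} → run C
t=24: ready={A,C,G} → run C
t=25: ready={A,C,G} → run C
t=26: ready={A,C,G} → run C
t=27: ready={A,C,G} → run C
t=28: ready={A,C,G} → run C
t=29: ready={A,C,G} → run C
t=30: ready={A,G} → run A
t=31: ready={A,G} → run A
t=32: ready={A,G} → run A
t=33: ready={A,G} → run A
t=34: ready={G} → run G
t=35: ready={G} → run G
t=36: ready={G} → run G
t=37: ready={G} → run G
t=38: ready={G} → run G
t=39: ready={G} → run G
t=40: ready={G} → run G
t=41: ready={G} → run G
t=42: (idle)
t=43: (idle)
t=44: (idle)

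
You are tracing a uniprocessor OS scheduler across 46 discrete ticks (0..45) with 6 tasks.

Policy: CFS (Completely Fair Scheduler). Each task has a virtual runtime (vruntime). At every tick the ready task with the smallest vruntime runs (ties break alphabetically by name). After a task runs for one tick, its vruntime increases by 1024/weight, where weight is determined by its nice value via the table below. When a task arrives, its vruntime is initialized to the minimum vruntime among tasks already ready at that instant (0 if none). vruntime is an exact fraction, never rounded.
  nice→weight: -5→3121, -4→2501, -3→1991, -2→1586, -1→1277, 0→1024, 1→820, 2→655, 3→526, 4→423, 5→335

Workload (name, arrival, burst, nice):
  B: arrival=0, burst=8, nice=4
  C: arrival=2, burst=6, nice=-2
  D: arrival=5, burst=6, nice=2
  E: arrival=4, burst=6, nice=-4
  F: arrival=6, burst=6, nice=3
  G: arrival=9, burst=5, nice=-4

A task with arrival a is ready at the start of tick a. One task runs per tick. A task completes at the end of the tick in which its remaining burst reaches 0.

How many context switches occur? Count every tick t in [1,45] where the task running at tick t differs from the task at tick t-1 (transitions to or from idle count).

context switches = 34

t=0: vr[B=0] → run B
t=1: vr[B=1024/423] → run B
t=2: vr[B=2048/423 C=2048/423] → run B
t=3: vr[B=1024/141 C=2048/423] → run C
t=4: vr[B=1024/141 C=1840640/335439 E=1840640/335439] → run C
t=5: vr[B=1024/141 C=2057216/335439 D=1840640/335439 E=1840640/335439] → run D
t=6: vr[B=1024/141 C=2057216/335439 D=1549108736/219712545 E=1840640/335439 F=1840640/335439] → run E
t=7: vr[B=1024/141 C=2057216/335439 D=1549108736/219712545 E=81097216/13752999 F=1840640/335439] → run F
t=8: vr[B=1024/141 C=2057216/335439 D=1549108736/219712545 E=81097216/13752999 F=655833088/88220457] → run E
t=9: vr[B=1024/141 C=2057216/335439 D=1549108736/219712545 E=86728192/13752999 F=655833088/88220457 G=2057216/335439] → run C
t=10: vr[B=1024/141 C=2273792/335439 D=1549108736/219712545 E=86728192/13752999 F=655833088/88220457 G=2057216/335439] → run G
t=11: vr[B=1024/141 C=2273792/335439 D=1549108736/219712545 E=86728192/13752999 F=655833088/88220457 G=89976832/13752999] → run E
t=12: vr[B=1024/141 C=2273792/335439 D=1549108736/219712545 E=92359168/13752999 F=655833088/88220457 G=89976832/13752999] → run G
t=13: vr[B=1024/141 C=2273792/335439 D=1549108736/219712545 E=92359168/13752999 F=655833088/88220457 G=95607808/13752999] → run E
t=14: vr[B=1024/141 C=2273792/335439 D=1549108736/219712545 E=97990144/13752999 F=655833088/88220457 G=95607808/13752999] → run C
t=15: vr[B=1024/141 C=2490368/335439 D=1549108736/219712545 E=97990144/13752999 F=655833088/88220457 G=95607808/13752999] → run G
t=16: vr[B=1024/141 C=2490368/335439 D=1549108736/219712545 E=97990144/13752999 F=655833088/88220457 G=101238784/13752999] → run D
t=17: vr[B=1024/141 C=2490368/335439 D=1892598272/219712545 E=97990144/13752999 F=655833088/88220457 G=101238784/13752999] → run E
t=18: vr[B=1024/141 C=2490368/335439 D=1892598272/219712545 E=103621120/13752999 F=655833088/88220457 G=101238784/13752999] → run B
t=19: vr[B=4096/423 C=2490368/335439 D=1892598272/219712545 E=103621120/13752999 F=655833088/88220457 G=101238784/13752999] → run G
t=20: vr[B=4096/423 C=2490368/335439 D=1892598272/219712545 E=103621120/13752999 F=655833088/88220457 G=106869760/13752999] → run C
t=21: vr[B=4096/423 C=2706944/335439 D=1892598272/219712545 E=103621120/13752999 F=655833088/88220457 G=106869760/13752999] → run F
t=22: vr[B=4096/423 C=2706944/335439 D=1892598272/219712545 E=103621120/13752999 F=827577856/88220457 G=106869760/13752999] → run E
t=23: vr[B=4096/423 C=2706944/335439 D=1892598272/219712545 F=827577856/88220457 G=106869760/13752999] → run G
t=24: vr[B=4096/423 C=2706944/335439 D=1892598272/219712545 F=827577856/88220457] → run C
t=25: vr[B=4096/423 D=1892598272/219712545 F=827577856/88220457] → run D
t=26: vr[B=4096/423 D=2236087808/219712545 F=827577856/88220457] → run F
t=27: vr[B=4096/423 D=2236087808/219712545 F=999322624/88220457] → run B
t=28: vr[B=5120/423 D=2236087808/219712545 F=999322624/88220457] → run D
t=29: vr[B=5120/423 D=2579577344/219712545 F=999322624/88220457] → run F
t=30: vr[B=5120/423 D=2579577344/219712545 F=1171067392/88220457] → run D
t=31: vr[B=5120/423 D=584613376/43942509 F=1171067392/88220457] → run B
t=32: vr[B=2048/141 D=584613376/43942509 F=1171067392/88220457] → run F
t=33: vr[B=2048/141 D=584613376/43942509 F=1342812160/88220457] → run D
t=34: vr[B=2048/141 F=1342812160/88220457] → run B
t=35: vr[B=7168/423 F=1342812160/88220457] → run F
t=36: vr[B=7168/423] → run B
t=37: (idle)
t=38: (idle)
t=39: (idle)
t=40: (idle)
t=41: (idle)
t=42: (idle)
t=43: (idle)
t=44: (idle)
t=45: (idle)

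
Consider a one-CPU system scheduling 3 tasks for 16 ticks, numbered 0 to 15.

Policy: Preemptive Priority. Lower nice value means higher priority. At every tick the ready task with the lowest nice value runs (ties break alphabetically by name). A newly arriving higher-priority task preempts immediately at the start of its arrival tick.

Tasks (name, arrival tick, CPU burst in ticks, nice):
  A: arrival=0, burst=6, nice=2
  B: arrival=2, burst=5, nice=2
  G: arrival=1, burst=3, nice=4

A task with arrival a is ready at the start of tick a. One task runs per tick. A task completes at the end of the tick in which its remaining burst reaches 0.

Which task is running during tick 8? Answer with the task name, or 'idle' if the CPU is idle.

t=0: ready={A} → run A
t=1: ready={A,G} → run A
t=2: ready={A,B,G} → run A
t=3: ready={A,B,G} → run A
t=4: ready={A,B,G} → run A
t=5: ready={A,B,G} → run A
t=6: ready={B,G} → run B
t=7: ready={B,G} → run B
t=8: ready={B,G} → run B
t=9: ready={B,G} → run B
t=10: ready={B,G} → run B
t=11: ready={G} → run G
t=12: ready={G} → run G
t=13: ready={G} → run G
t=14: (idle)
t=15: (idle)

running at tick 8 = B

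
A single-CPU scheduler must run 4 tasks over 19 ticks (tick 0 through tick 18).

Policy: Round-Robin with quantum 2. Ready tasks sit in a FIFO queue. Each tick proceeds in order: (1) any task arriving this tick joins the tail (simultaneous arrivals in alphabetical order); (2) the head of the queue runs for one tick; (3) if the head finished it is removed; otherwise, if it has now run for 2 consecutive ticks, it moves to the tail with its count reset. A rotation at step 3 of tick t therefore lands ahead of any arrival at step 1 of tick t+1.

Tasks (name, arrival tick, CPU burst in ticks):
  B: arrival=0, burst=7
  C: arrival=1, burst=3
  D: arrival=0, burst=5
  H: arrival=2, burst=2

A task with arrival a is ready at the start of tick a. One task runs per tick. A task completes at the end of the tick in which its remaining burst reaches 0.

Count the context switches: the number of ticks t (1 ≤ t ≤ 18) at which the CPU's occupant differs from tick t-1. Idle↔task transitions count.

context switches = 10

t=0: queue=[B,D] q_used=0 → run B
t=1: queue=[B,D,C] q_used=1 → run B
t=2: queue=[D,C,B,H] q_used=0 → run D
t=3: queue=[D,C,B,H] q_used=1 → run D
t=4: queue=[C,B,H,D] q_used=0 → run C
t=5: queue=[C,B,H,D] q_used=1 → run C
t=6: queue=[B,H,D,C] q_used=0 → run B
t=7: queue=[B,H,D,C] q_used=1 → run B
t=8: queue=[H,D,C,B] q_used=0 → run H
t=9: queue=[H,D,C,B] q_used=1 → run H
t=10: queue=[D,C,B] q_used=0 → run D
t=11: queue=[D,C,B] q_used=1 → run D
t=12: queue=[C,B,D] q_used=0 → run C
t=13: queue=[B,D] q_used=0 → run B
t=14: queue=[B,D] q_used=1 → run B
t=15: queue=[D,B] q_used=0 → run D
t=16: queue=[B] q_used=0 → run B
t=17: (idle)
t=18: (idle)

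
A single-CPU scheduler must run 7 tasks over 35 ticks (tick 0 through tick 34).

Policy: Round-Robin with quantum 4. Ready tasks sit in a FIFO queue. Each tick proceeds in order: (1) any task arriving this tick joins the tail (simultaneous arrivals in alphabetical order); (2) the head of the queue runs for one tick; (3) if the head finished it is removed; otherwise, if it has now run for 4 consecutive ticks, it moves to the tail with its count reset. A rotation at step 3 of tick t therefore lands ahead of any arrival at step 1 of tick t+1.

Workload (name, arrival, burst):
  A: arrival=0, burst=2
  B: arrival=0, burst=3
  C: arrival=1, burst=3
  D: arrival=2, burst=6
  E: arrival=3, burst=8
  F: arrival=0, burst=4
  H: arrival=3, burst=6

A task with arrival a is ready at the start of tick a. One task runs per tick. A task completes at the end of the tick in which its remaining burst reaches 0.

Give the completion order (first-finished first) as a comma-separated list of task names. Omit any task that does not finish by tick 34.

completion order = A, B, F, C, D, E, H

t=0: queue=[A,B,F] q_used=0 → run A
t=1: queue=[A,B,F,C] q_used=1 → run A
t=2: queue=[B,F,C,D] q_used=0 → run B
t=3: queue=[B,F,C,D,E,H] q_used=1 → run B
t=4: queue=[B,F,C,D,E,H] q_used=2 → run B
t=5: queue=[F,C,D,E,H] q_used=0 → run F
t=6: queue=[F,C,D,E,H] q_used=1 → run F
t=7: queue=[F,C,D,E,H] q_used=2 → run F
t=8: queue=[F,C,D,E,H] q_used=3 → run F
t=9: queue=[C,D,E,H] q_used=0 → run C
t=10: queue=[C,D,E,H] q_used=1 → run C
t=11: queue=[C,D,E,H] q_used=2 → run C
t=12: queue=[D,E,H] q_used=0 → run D
t=13: queue=[D,E,H] q_used=1 → run D
t=14: queue=[D,E,H] q_used=2 → run D
t=15: queue=[D,E,H] q_used=3 → run D
t=16: queue=[E,H,D] q_used=0 → run E
t=17: queue=[E,H,D] q_used=1 → run E
t=18: queue=[E,H,D] q_used=2 → run E
t=19: queue=[E,H,D] q_used=3 → run E
t=20: queue=[H,D,E] q_used=0 → run H
t=21: queue=[H,D,E] q_used=1 → run H
t=22: queue=[H,D,E] q_used=2 → run H
t=23: queue=[H,D,E] q_used=3 → run H
t=24: queue=[D,E,H] q_used=0 → run D
t=25: queue=[D,E,H] q_used=1 → run D
t=26: queue=[E,H] q_used=0 → run E
t=27: queue=[E,H] q_used=1 → run E
t=28: queue=[E,H] q_used=2 → run E
t=29: queue=[E,H] q_used=3 → run E
t=30: queue=[H] q_used=0 → run H
t=31: queue=[H] q_used=1 → run H
t=32: (idle)
t=33: (idle)
t=34: (idle)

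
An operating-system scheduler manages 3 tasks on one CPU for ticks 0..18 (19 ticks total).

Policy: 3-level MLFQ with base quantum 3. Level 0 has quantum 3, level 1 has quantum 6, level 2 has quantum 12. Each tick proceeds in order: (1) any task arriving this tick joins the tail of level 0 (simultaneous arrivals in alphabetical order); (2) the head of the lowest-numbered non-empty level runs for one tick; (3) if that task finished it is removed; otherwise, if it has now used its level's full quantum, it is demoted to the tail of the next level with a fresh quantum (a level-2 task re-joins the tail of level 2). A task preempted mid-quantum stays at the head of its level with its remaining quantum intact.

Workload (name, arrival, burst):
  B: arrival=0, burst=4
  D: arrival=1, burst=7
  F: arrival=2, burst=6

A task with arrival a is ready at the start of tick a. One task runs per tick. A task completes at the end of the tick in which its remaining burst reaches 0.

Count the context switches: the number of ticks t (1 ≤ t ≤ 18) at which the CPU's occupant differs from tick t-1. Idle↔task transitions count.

context switches = 6

t=0: L0/L1/L2 = B/-/- → run B
t=1: L0/L1/L2 = BD/-/- → run B
t=2: L0/L1/L2 = BDF/-/- → run B
t=3: L0/L1/L2 = DF/B/- → run D
t=4: L0/L1/L2 = DF/B/- → run D
t=5: L0/L1/L2 = DF/B/- → run D
t=6: L0/L1/L2 = F/BD/- → run F
t=7: L0/L1/L2 = F/BD/- → run F
t=8: L0/L1/L2 = F/BD/- → run F
t=9: L0/L1/L2 = -/BDF/- → run B
t=10: L0/L1/L2 = -/DF/- → run D
t=11: L0/L1/L2 = -/DF/- → run D
t=12: L0/L1/L2 = -/DF/- → run D
t=13: L0/L1/L2 = -/DF/- → run D
t=14: L0/L1/L2 = -/F/- → run F
t=15: L0/L1/L2 = -/F/- → run F
t=16: L0/L1/L2 = -/F/- → run F
t=17: (idle)
t=18: (idle)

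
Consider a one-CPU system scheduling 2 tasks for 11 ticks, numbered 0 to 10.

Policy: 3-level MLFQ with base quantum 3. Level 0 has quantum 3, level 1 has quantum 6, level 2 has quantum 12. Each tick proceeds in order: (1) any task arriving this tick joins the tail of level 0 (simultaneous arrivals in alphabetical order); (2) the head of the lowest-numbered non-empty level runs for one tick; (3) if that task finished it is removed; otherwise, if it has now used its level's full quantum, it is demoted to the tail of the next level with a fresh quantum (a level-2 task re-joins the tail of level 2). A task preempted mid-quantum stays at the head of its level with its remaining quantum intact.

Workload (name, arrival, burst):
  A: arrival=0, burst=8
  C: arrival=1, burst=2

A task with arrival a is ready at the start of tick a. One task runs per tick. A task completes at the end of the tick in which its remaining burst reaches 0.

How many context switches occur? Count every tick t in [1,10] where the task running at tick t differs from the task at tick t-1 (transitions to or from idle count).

context switches = 3

t=0: L0/L1/L2 = A/-/- → run A
t=1: L0/L1/L2 = AC/-/- → run A
t=2: L0/L1/L2 = AC/-/- → run A
t=3: L0/L1/L2 = C/A/- → run C
t=4: L0/L1/L2 = C/A/- → run C
t=5: L0/L1/L2 = -/A/- → run A
t=6: L0/L1/L2 = -/A/- → run A
t=7: L0/L1/L2 = -/A/- → run A
t=8: L0/L1/L2 = -/A/- → run A
t=9: L0/L1/L2 = -/A/- → run A
t=10: (idle)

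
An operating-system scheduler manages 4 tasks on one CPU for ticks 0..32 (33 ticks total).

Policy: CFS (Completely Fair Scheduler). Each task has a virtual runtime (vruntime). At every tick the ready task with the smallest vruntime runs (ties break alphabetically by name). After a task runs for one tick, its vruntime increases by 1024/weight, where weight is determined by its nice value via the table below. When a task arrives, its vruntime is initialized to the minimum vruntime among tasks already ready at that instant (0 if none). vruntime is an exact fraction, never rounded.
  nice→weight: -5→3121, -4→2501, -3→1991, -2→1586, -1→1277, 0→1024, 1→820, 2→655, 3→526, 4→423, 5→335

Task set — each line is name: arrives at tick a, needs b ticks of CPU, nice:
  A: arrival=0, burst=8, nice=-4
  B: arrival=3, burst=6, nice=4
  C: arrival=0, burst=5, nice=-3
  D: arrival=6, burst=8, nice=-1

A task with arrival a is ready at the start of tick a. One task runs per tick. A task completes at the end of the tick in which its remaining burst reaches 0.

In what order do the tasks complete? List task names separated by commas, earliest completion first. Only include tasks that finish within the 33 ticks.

completion order = C, A, D, B

t=0: vr[A=0 C=0] → run A
t=1: vr[A=1024/2501 C=0] → run C
t=2: vr[A=1024/2501 C=1024/1991] → run A
t=3: vr[A=2048/2501 B=1024/1991 C=1024/1991] → run B
t=4: vr[A=2048/2501 B=2471936/842193 C=1024/1991] → run C
t=5: vr[A=2048/2501 B=2471936/842193 C=2048/1991] → run A
t=6: vr[A=3072/2501 B=2471936/842193 C=2048/1991 D=2048/1991] → run C
t=7: vr[A=3072/2501 B=2471936/842193 C=3072/1991 D=2048/1991] → run D
t=8: vr[A=3072/2501 B=2471936/842193 C=3072/1991 D=4654080/2542507] → run A
t=9: vr[A=4096/2501 B=2471936/842193 C=3072/1991 D=4654080/2542507] → run C
t=10: vr[A=4096/2501 B=2471936/842193 C=4096/1991 D=4654080/2542507] → run A
t=11: vr[A=5120/2501 B=2471936/842193 C=4096/1991 D=4654080/2542507] → run D
t=12: vr[A=5120/2501 B=2471936/842193 C=4096/1991 D=6692864/2542507] → run A
t=13: vr[A=6144/2501 B=2471936/842193 C=4096/1991 D=6692864/2542507] → run C
t=14: vr[A=6144/2501 B=2471936/842193 D=6692864/2542507] → run A
t=15: vr[A=7168/2501 B=2471936/842193 D=6692864/2542507] → run D
t=16: vr[A=7168/2501 B=2471936/842193 D=8731648/2542507] → run A
t=17: vr[B=2471936/842193 D=8731648/2542507] → run B
t=18: vr[B=4510720/842193 D=8731648/2542507] → run D
t=19: vr[B=4510720/842193 D=10770432/2542507] → run D
t=20: vr[B=4510720/842193 D=12809216/2542507] → run D
t=21: vr[B=4510720/842193 D=14848000/2542507] → run B
t=22: vr[B=2183168/280731 D=14848000/2542507] → run D
t=23: vr[B=2183168/280731 D=16886784/2542507] → run D
t=24: vr[B=2183168/280731] → run B
t=25: vr[B=8588288/842193] → run B
t=26: vr[B=10627072/842193] → run B
t=27: (idle)
t=28: (idle)
t=29: (idle)
t=30: (idle)
t=31: (idle)
t=32: (idle)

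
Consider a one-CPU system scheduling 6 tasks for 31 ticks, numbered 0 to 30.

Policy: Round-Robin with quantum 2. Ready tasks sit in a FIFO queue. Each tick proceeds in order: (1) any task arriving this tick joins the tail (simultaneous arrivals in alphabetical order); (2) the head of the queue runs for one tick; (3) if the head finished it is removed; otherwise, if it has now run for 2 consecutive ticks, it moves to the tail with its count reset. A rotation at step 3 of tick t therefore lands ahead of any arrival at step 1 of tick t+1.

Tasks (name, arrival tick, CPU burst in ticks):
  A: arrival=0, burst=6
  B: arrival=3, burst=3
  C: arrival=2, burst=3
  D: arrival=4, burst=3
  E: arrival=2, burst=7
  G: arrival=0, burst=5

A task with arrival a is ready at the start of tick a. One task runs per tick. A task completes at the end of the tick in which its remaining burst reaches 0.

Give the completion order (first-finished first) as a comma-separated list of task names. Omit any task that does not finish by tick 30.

completion order = A, C, B, G, D, E

t=0: queue=[A,G] q_used=0 → run A
t=1: queue=[A,G] q_used=1 → run A
t=2: queue=[G,A,C,E] q_used=0 → run G
t=3: queue=[G,A,C,E,B] q_used=1 → run G
t=4: queue=[A,C,E,B,G,D] q_used=0 → run A
t=5: queue=[A,C,E,B,G,D] q_used=1 → run A
t=6: queue=[C,E,B,G,D,A] q_used=0 → run C
t=7: queue=[C,E,B,G,D,A] q_used=1 → run C
t=8: queue=[E,B,G,D,A,C] q_used=0 → run E
t=9: queue=[E,B,G,D,A,C] q_used=1 → run E
t=10: queue=[B,G,D,A,C,E] q_used=0 → run B
t=11: queue=[B,G,D,A,C,E] q_used=1 → run B
t=12: queue=[G,D,A,C,E,B] q_used=0 → run G
t=13: queue=[G,D,A,C,E,B] q_used=1 → run G
t=14: queue=[D,A,C,E,B,G] q_used=0 → run D
t=15: queue=[D,A,C,E,B,G] q_used=1 → run D
t=16: queue=[A,C,E,B,G,D] q_used=0 → run A
t=17: queue=[A,C,E,B,G,D] q_used=1 → run A
t=18: queue=[C,E,B,G,D] q_used=0 → run C
t=19: queue=[E,B,G,D] q_used=0 → run E
t=20: queue=[E,B,G,D] q_used=1 → run E
t=21: queue=[B,G,D,E] q_used=0 → run B
t=22: queue=[G,D,E] q_used=0 → run G
t=23: queue=[D,E] q_used=0 → run D
t=24: queue=[E] q_used=0 → run E
t=25: queue=[E] q_used=1 → run E
t=26: queue=[E] q_used=0 → run E
t=27: (idle)
t=28: (idle)
t=29: (idle)
t=30: (idle)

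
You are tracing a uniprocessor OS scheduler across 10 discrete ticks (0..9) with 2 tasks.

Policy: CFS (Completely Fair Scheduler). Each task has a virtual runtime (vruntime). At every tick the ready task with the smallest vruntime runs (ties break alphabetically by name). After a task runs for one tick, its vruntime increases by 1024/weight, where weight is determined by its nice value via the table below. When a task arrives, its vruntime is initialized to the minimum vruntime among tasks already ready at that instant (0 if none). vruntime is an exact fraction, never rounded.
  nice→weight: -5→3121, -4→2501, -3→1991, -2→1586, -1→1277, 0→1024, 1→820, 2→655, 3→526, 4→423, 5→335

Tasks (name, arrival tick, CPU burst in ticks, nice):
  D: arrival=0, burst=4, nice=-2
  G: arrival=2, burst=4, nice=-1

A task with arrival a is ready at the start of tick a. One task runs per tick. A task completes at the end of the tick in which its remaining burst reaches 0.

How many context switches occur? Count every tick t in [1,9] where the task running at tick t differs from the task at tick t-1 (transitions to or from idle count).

context switches = 4

t=0: vr[D=0] → run D
t=1: vr[D=512/793] → run D
t=2: vr[D=1024/793 G=1024/793] → run D
t=3: vr[D=1536/793 G=1024/793] → run G
t=4: vr[D=1536/793 G=2119680/1012661] → run D
t=5: vr[G=2119680/1012661] → run G
t=6: vr[G=2931712/1012661] → run G
t=7: vr[G=3743744/1012661] → run G
t=8: (idle)
t=9: (idle)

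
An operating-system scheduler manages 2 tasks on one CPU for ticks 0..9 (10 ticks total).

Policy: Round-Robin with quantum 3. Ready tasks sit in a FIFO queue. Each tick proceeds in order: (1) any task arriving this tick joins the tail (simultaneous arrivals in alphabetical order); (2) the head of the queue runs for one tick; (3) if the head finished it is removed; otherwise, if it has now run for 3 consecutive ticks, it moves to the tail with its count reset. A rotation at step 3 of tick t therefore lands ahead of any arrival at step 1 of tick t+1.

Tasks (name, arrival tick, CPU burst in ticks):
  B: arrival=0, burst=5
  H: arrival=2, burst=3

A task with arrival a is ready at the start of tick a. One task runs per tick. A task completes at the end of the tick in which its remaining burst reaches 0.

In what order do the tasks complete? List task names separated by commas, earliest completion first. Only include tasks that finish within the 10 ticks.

t=0: queue=[B] q_used=0 → run B
t=1: queue=[B] q_used=1 → run B
t=2: queue=[B,H] q_used=2 → run B
t=3: queue=[H,B] q_used=0 → run H
t=4: queue=[H,B] q_used=1 → run H
t=5: queue=[H,B] q_used=2 → run H
t=6: queue=[B] q_used=0 → run B
t=7: queue=[B] q_used=1 → run B
t=8: (idle)
t=9: (idle)

completion order = H, B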